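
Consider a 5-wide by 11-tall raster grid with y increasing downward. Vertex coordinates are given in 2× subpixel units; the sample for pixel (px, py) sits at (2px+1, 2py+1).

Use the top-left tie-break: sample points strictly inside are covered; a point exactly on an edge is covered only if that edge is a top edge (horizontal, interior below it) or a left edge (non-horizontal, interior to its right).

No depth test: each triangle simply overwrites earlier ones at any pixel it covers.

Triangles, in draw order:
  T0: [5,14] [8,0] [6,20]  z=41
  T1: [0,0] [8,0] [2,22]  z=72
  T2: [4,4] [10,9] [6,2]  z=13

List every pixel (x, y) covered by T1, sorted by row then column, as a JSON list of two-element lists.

T0:
  2·area = 32
  edge (5, 14)→(8, 0): d=(3,-14) top-left  bias=+0
  edge (8, 0)→(6, 20): d=(-2,20) right/bottom  bias=-1
  edge (6, 20)→(5, 14): d=(-1,-6) top-left  bias=+0
    (3,2)@(7, 5): e=[1,10,21] → X
    (4,2)@(9, 5): e=[29,-30,33] → .
    (3,3)@(7, 7): e=[7,6,19] → X
    (4,3)@(9, 7): e=[35,-34,31] → .
    (3,4)@(7, 9): e=[13,2,17] → X
    (4,4)@(9, 9): e=[41,-38,29] → .
    (3,5)@(7, 11): e=[19,-2,15] → .
  covered (3 px):
    . . . . .
    . . . . .
    . . . X .
    . . . X .
    . . . X .
    . . . . .
    . . . . .
    . . . . .
    . . . . .
    . . . . .
    . . . . .
T1:
  2·area = 176
  edge (0, 0)→(8, 0): d=(8,0) top-left  bias=+0
  edge (8, 0)→(2, 22): d=(-6,22) right/bottom  bias=-1
  edge (2, 22)→(0, 0): d=(-2,-22) top-left  bias=+0
    (0,0)@(1, 1): e=[8,148,20] → X
    (1,0)@(3, 1): e=[8,104,64] → X
    (2,0)@(5, 1): e=[8,60,108] → X
    (3,0)@(7, 1): e=[8,16,152] → X
    (4,0)@(9, 1): e=[8,-28,196] → .
    (0,1)@(1, 3): e=[24,136,16] → X
    (4,1)@(9, 3): e=[24,-40,192] → .
    (0,2)@(1, 5): e=[40,124,12] → X
    (3,2)@(7, 5): e=[40,-8,144] → .
    (0,3)@(1, 7): e=[56,112,8] → X
    (3,3)@(7, 7): e=[56,-20,140] → .
    (0,4)@(1, 9): e=[72,100,4] → X
    (0,5)@(1, 11): e=[88,88,0] → X  [on edge]
    (2,5)@(5, 11): e=[88,0,88] → .  [on edge]
  covered (22 px):
    X X X X .
    X X X X .
    X X X . .
    X X X . .
    X X X . .
    X X . . .
    . X . . .
    . X . . .
    . X . . .
    . . . . .
    . . . . .
T2:
  2·area = 22  (B↔C swapped to make it positive)
  edge (4, 4)→(6, 2): d=(2,-2) top-left  bias=+0
  edge (6, 2)→(10, 9): d=(4,7) right/bottom  bias=-1
  edge (10, 9)→(4, 4): d=(-6,-5) top-left  bias=+0
    (3,0)@(7, 1): e=[0,-11,33] → .  [on edge]
    (2,1)@(5, 3): e=[0,11,11] → X  [on edge]
    (3,1)@(7, 3): e=[4,-3,21] → .
    (1,2)@(3, 5): e=[0,33,-11] → .  [on edge]
    (2,2)@(5, 5): e=[4,19,-1] → .
    (3,2)@(7, 5): e=[8,5,9] → X
    (4,2)@(9, 5): e=[12,-9,19] → .
    (0,3)@(1, 7): e=[0,55,-33] → .  [on edge]
    (3,3)@(7, 7): e=[12,13,-3] → .
  covered (2 px):
    . . . . .
    . . X . .
    . . . X .
    . . . . .
    . . . . .
    . . . . .
    . . . . .
    . . . . .
    . . . . .
    . . . . .
    . . . . .

Result: [[0,0],[1,0],[2,0],[3,0],[0,1],[1,1],[2,1],[3,1],[0,2],[1,2],[2,2],[0,3],[1,3],[2,3],[0,4],[1,4],[2,4],[0,5],[1,5],[1,6],[1,7],[1,8]]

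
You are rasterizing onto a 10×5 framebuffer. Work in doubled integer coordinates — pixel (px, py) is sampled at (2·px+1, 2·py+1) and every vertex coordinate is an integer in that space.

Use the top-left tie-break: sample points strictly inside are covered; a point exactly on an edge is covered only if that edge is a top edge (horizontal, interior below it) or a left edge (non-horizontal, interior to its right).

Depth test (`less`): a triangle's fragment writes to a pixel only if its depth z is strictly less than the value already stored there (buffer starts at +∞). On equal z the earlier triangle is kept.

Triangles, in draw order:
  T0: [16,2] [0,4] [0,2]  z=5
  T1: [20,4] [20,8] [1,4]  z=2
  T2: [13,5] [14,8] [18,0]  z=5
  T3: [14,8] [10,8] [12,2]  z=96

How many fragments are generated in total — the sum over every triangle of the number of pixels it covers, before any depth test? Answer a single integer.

T0:
  2·area = 32
  edge (16, 2)→(0, 4): d=(-16,2) right/bottom  bias=-1
  edge (0, 4)→(0, 2): d=(0,-2) top-left  bias=+0
  edge (0, 2)→(16, 2): d=(16,0) top-left  bias=+0
    (0,1)@(1, 3): e=[14,2,16] → █
    (1,1)@(3, 3): e=[10,6,16] → █
    (2,1)@(5, 3): e=[6,10,16] → █
    (3,1)@(7, 3): e=[2,14,16] → █
    (4,1)@(9, 3): e=[-2,18,16] → ·
    (0,2)@(1, 5): e=[-18,2,48] → ·
    (1,2)@(3, 5): e=[-22,6,48] → ·
    (2,2)@(5, 5): e=[-26,10,48] → ·
    (3,2)@(7, 5): e=[-30,14,48] → ·
  covered (4 px):
    · · · · · · · · · ·
    █ █ █ █ · · · · · ·
    · · · · · · · · · ·
    · · · · · · · · · ·
    · · · · · · · · · ·
T1:
  2·area = 76
  edge (20, 4)→(20, 8): d=(0,4) right/bottom  bias=-1
  edge (20, 8)→(1, 4): d=(-19,-4) top-left  bias=+0
  edge (1, 4)→(20, 4): d=(19,0) top-left  bias=+0
    (3,2)@(7, 5): e=[52,5,19] → █
    (4,2)@(9, 5): e=[44,13,19] → █
    (5,2)@(11, 5): e=[36,21,19] → █
    (6,2)@(13, 5): e=[28,29,19] → █
    (7,2)@(15, 5): e=[20,37,19] → █
    (8,2)@(17, 5): e=[12,45,19] → █
    (9,2)@(19, 5): e=[4,53,19] → █
    (3,3)@(7, 7): e=[52,-33,57] → ·
    (4,3)@(9, 7): e=[44,-25,57] → ·
    (5,3)@(11, 7): e=[36,-17,57] → ·
    (6,3)@(13, 7): e=[28,-9,57] → ·
    (7,3)@(15, 7): e=[20,-1,57] → ·
  covered (9 px):
    · · · · · · · · · ·
    · · · · · · · · · ·
    · · · █ █ █ █ █ █ █
    · · · · · · · · █ █
    · · · · · · · · · ·
T2:
  2·area = 20  (B↔C swapped to make it positive)
  edge (13, 5)→(18, 0): d=(5,-5) top-left  bias=+0
  edge (18, 0)→(14, 8): d=(-4,8) right/bottom  bias=-1
  edge (14, 8)→(13, 5): d=(-1,-3) top-left  bias=+0
    (8,0)@(17, 1): e=[0,4,16] → █  [on edge]
    (9,0)@(19, 1): e=[10,-12,22] → ·
    (7,1)@(15, 3): e=[0,12,8] → █  [on edge]
    (8,1)@(17, 3): e=[10,-4,14] → ·
    (6,2)@(13, 5): e=[0,20,0] → █  [on edge]
    (8,2)@(17, 5): e=[20,-12,12] → ·
    (5,3)@(11, 7): e=[0,28,-8] → ·  [on edge]
    (6,3)@(13, 7): e=[10,12,-2] → ·
    (7,3)@(15, 7): e=[20,-4,4] → ·
    (4,4)@(9, 9): e=[0,36,-16] → ·  [on edge]
  covered (4 px):
    · · · · · · · · █ ·
    · · · · · · · █ · ·
    · · · · · · █ █ · ·
    · · · · · · · · · ·
    · · · · · · · · · ·
T3:
  2·area = 24
  edge (14, 8)→(10, 8): d=(-4,0) right/bottom  bias=-1
  edge (10, 8)→(12, 2): d=(2,-6) top-left  bias=+0
  edge (12, 2)→(14, 8): d=(2,6) right/bottom  bias=-1
    (5,2)@(11, 5): e=[12,0,12] → █  [on edge]
    (6,2)@(13, 5): e=[12,12,0] → ·  [on edge]
    (5,3)@(11, 7): e=[4,4,16] → █
    (6,3)@(13, 7): e=[4,16,4] → █
    (7,3)@(15, 7): e=[4,28,-8] → ·
    (5,4)@(11, 9): e=[-4,8,20] → ·
    (6,4)@(13, 9): e=[-4,20,8] → ·
  covered (3 px):
    · · · · · · · · · ·
    · · · · · · · · · ·
    · · · · · █ · · · ·
    · · · · · █ █ · · ·
    · · · · · · · · · ·

Answer: 20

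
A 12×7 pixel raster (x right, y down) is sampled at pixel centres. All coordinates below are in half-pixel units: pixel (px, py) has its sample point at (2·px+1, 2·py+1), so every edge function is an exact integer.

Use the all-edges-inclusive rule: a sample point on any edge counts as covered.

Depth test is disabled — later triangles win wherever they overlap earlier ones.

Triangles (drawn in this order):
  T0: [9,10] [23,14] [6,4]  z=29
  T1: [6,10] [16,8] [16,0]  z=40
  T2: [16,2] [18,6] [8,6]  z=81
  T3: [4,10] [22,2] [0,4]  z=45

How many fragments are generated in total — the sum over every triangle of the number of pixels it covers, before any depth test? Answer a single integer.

T0:
  2·area = 72  (B↔C swapped to make it positive)
  edge (9, 10)→(6, 4): d=(-3,-6) inclusive
  edge (6, 4)→(23, 14): d=(17,10) inclusive
  edge (23, 14)→(9, 10): d=(-14,-4) inclusive
    (3,2)@(7, 5): e=[3,7,62] → #
    (4,2)@(9, 5): e=[15,-13,70] → ·
    (3,3)@(7, 7): e=[-3,41,34] → ·
    (4,3)@(9, 7): e=[9,21,42] → #
    (5,3)@(11, 7): e=[21,1,50] → #
    (6,3)@(13, 7): e=[33,-19,58] → ·
    (4,4)@(9, 9): e=[3,55,14] → #
    (6,4)@(13, 9): e=[27,15,30] → #
    (7,4)@(15, 9): e=[39,-5,38] → ·
    (4,5)@(9, 11): e=[-3,89,-14] → ·
    (5,5)@(11, 11): e=[9,69,-6] → ·
    (6,5)@(13, 11): e=[21,49,2] → #
  covered (10 px):
    · · · · · · · · · · · ·
    · · · · · · · · · · · ·
    · · · # · · · · · · · ·
    · · · · # # · · · · · ·
    · · · · # # # · · · · ·
    · · · · · · # # # · · ·
    · · · · · · · · · · # ·
T1:
  2·area = 80  (B↔C swapped to make it positive)
  edge (6, 10)→(16, 0): d=(10,-10) inclusive
  edge (16, 0)→(16, 8): d=(0,8) inclusive
  edge (16, 8)→(6, 10): d=(-10,2) inclusive
    (7,0)@(15, 1): e=[0,8,72] → #  [on edge]
    (8,0)@(17, 1): e=[20,-8,68] → ·
    (6,1)@(13, 3): e=[0,24,56] → #  [on edge]
    (8,1)@(17, 3): e=[40,-8,48] → ·
    (5,2)@(11, 5): e=[0,40,40] → #  [on edge]
    (8,2)@(17, 5): e=[60,-8,28] → ·
    (4,3)@(9, 7): e=[0,56,24] → #  [on edge]
    (8,3)@(17, 7): e=[80,-8,8] → ·
    (10,3)@(21, 7): e=[120,-40,0] → ·  [on edge]
    (3,4)@(7, 9): e=[0,72,8] → #  [on edge]
    (5,4)@(11, 9): e=[40,40,0] → #  [on edge]
    (6,4)@(13, 9): e=[60,24,-4] → ·
    (0,5)@(1, 11): e=[-40,120,0] → ·  [on edge]
    (2,5)@(5, 11): e=[0,88,-8] → ·  [on edge]
    (1,6)@(3, 13): e=[0,104,-24] → ·  [on edge]
  covered (13 px):
    · · · · · · · # · · · ·
    · · · · · · # # · · · ·
    · · · · · # # # · · · ·
    · · · · # # # # · · · ·
    · · · # # # · · · · · ·
    · · · · · · · · · · · ·
    · · · · · · · · · · · ·
T2:
  2·area = 40
  edge (16, 2)→(18, 6): d=(2,4) inclusive
  edge (18, 6)→(8, 6): d=(-10,0) inclusive
  edge (8, 6)→(16, 2): d=(8,-4) inclusive
    (7,1)@(15, 3): e=[6,30,4] → #
    (8,1)@(17, 3): e=[-2,30,12] → ·
    (5,2)@(11, 5): e=[26,10,4] → #
    (6,2)@(13, 5): e=[18,10,12] → #
    (8,2)@(17, 5): e=[2,10,28] → #
    (9,2)@(19, 5): e=[-6,10,36] → ·
    (5,3)@(11, 7): e=[30,-10,20] → ·
    (6,3)@(13, 7): e=[22,-10,28] → ·
    (7,3)@(15, 7): e=[14,-10,36] → ·
    (8,3)@(17, 7): e=[6,-10,44] → ·
  covered (5 px):
    · · · · · · · · · · · ·
    · · · · · · · # · · · ·
    · · · · · # # # # · · ·
    · · · · · · · · · · · ·
    · · · · · · · · · · · ·
    · · · · · · · · · · · ·
    · · · · · · · · · · · ·
T3:
  2·area = 140  (B↔C swapped to make it positive)
  edge (4, 10)→(0, 4): d=(-4,-6) inclusive
  edge (0, 4)→(22, 2): d=(22,-2) inclusive
  edge (22, 2)→(4, 10): d=(-18,8) inclusive
    (5,1)@(11, 3): e=[70,0,70] → #  [on edge]
    (6,1)@(13, 3): e=[82,4,54] → #
    (7,1)@(15, 3): e=[94,8,38] → #
    (8,1)@(17, 3): e=[106,12,22] → #
    (9,1)@(19, 3): e=[118,16,6] → #
    (10,1)@(21, 3): e=[130,20,-10] → ·
    (0,2)@(1, 5): e=[2,24,114] → #
    (1,2)@(3, 5): e=[14,28,98] → #
    (2,2)@(5, 5): e=[26,32,82] → #
    (3,2)@(7, 5): e=[38,36,66] → #
    (4,2)@(9, 5): e=[50,40,50] → #
    (8,2)@(17, 5): e=[98,56,-14] → ·
  covered (18 px):
    · · · · · · · · · · · ·
    · · · · · # # # # # · ·
    # # # # # # # # · · · ·
    · # # # # · · · · · · ·
    · · # · · · · · · · · ·
    · · · · · · · · · · · ·
    · · · · · · · · · · · ·

Result: 46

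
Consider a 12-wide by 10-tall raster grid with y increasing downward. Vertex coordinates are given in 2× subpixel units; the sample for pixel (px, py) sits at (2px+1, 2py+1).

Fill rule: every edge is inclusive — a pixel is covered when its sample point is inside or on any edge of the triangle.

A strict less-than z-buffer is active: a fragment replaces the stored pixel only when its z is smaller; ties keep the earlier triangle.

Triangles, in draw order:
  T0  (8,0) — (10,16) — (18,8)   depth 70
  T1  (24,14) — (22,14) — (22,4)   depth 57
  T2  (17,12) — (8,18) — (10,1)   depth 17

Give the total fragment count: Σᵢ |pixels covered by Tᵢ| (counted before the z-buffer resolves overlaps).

T0:
  2·area = 144  (B↔C swapped to make it positive)
  edge (8, 0)→(18, 8): d=(10,8) inclusive
  edge (18, 8)→(10, 16): d=(-8,8) inclusive
  edge (10, 16)→(8, 0): d=(-2,-16) inclusive
    (4,0)@(9, 1): e=[2,128,14] → #
    (5,0)@(11, 1): e=[-14,112,46] → ·
    (4,1)@(9, 3): e=[22,112,10] → #
    (5,1)@(11, 3): e=[6,96,42] → #
    (6,1)@(13, 3): e=[-10,80,74] → ·
    (11,1)@(23, 3): e=[-90,0,234] → ·  [on edge]
    (4,2)@(9, 5): e=[42,96,6] → #
    (6,2)@(13, 5): e=[10,64,70] → #
    (7,2)@(15, 5): e=[-6,48,102] → ·
    (10,2)@(21, 5): e=[-54,0,198] → ·  [on edge]
    (4,3)@(9, 7): e=[62,80,2] → #
    (7,3)@(15, 7): e=[14,32,98] → #
    (9,3)@(19, 7): e=[-18,0,162] → ·  [on edge]
    (8,4)@(17, 9): e=[18,0,126] → #  [on edge]
    (7,5)@(15, 11): e=[54,0,90] → #  [on edge]
    (6,6)@(13, 13): e=[90,0,54] → #  [on edge]
    (5,7)@(11, 15): e=[126,0,18] → #  [on edge]
    (4,8)@(9, 17): e=[162,0,-18] → ·  [on edge]
    (3,9)@(7, 19): e=[198,0,-54] → ·  [on edge]
  covered (20 px):
    · · · · # · · · · · · ·
    · · · · # # · · · · · ·
    · · · · # # # · · · · ·
    · · · · # # # # · · · ·
    · · · · · # # # # · · ·
    · · · · · # # # · · · ·
    · · · · · # # · · · · ·
    · · · · · # · · · · · ·
    · · · · · · · · · · · ·
    · · · · · · · · · · · ·
T1:
  2·area = 20
  edge (24, 14)→(22, 14): d=(-2,0) inclusive
  edge (22, 14)→(22, 4): d=(0,-10) inclusive
  edge (22, 4)→(24, 14): d=(2,10) inclusive
    (11,4)@(23, 9): e=[10,10,0] → #  [on edge]
    (11,5)@(23, 11): e=[6,10,4] → #
    (11,6)@(23, 13): e=[2,10,8] → #
    (11,7)@(23, 15): e=[-2,10,12] → ·
  covered (3 px):
    · · · · · · · · · · · ·
    · · · · · · · · · · · ·
    · · · · · · · · · · · ·
    · · · · · · · · · · · ·
    · · · · · · · · · · · #
    · · · · · · · · · · · #
    · · · · · · · · · · · #
    · · · · · · · · · · · ·
    · · · · · · · · · · · ·
    · · · · · · · · · · · ·
T2:
  2·area = 141
  edge (17, 12)→(8, 18): d=(-9,6) inclusive
  edge (8, 18)→(10, 1): d=(2,-17) inclusive
  edge (10, 1)→(17, 12): d=(7,11) inclusive
    (5,1)@(11, 3): e=[117,21,3] → #
    (6,1)@(13, 3): e=[105,55,-19] → ·
    (5,2)@(11, 5): e=[99,25,17] → #
    (6,2)@(13, 5): e=[87,59,-5] → ·
    (5,3)@(11, 7): e=[81,29,31] → #
    (6,3)@(13, 7): e=[69,63,9] → #
    (7,3)@(15, 7): e=[57,97,-13] → ·
    (5,4)@(11, 9): e=[63,33,45] → #
    (7,4)@(15, 9): e=[39,101,1] → #
    (8,4)@(17, 9): e=[27,135,-21] → ·
    (4,5)@(9, 11): e=[57,3,81] → #
    (8,5)@(17, 11): e=[9,139,-7] → ·
  covered (18 px):
    · · · · · · · · · · · ·
    · · · · · # · · · · · ·
    · · · · · # · · · · · ·
    · · · · · # # · · · · ·
    · · · · · # # # · · · ·
    · · · · # # # # · · · ·
    · · · · # # # # · · · ·
    · · · · # # · · · · · ·
    · · · · # · · · · · · ·
    · · · · · · · · · · · ·

Result: 41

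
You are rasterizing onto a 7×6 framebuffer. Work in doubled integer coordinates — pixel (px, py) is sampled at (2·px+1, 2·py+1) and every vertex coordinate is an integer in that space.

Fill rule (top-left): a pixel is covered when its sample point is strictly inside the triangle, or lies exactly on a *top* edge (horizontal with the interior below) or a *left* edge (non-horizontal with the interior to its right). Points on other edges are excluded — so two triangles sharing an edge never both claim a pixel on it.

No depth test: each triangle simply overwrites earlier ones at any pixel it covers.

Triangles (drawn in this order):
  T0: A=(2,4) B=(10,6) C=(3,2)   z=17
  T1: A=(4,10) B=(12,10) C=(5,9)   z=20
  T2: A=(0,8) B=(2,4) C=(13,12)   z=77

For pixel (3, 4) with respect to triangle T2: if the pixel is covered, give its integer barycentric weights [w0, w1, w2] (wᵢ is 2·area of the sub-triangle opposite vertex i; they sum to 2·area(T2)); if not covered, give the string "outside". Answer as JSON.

T0:
  2·area = 18  (B↔C swapped to make it positive)
  edge (2, 4)→(3, 2): d=(1,-2) top-left  bias=+0
  edge (3, 2)→(10, 6): d=(7,4) right/bottom  bias=-1
  edge (10, 6)→(2, 4): d=(-8,-2) top-left  bias=+0
    (1,1)@(3, 3): e=[1,7,10] → #
    (2,1)@(5, 3): e=[5,-1,14] → ·
    (1,2)@(3, 5): e=[3,21,-6] → ·
    (3,2)@(7, 5): e=[11,5,2] → #
    (4,2)@(9, 5): e=[15,-3,6] → ·
    (3,3)@(7, 7): e=[13,19,-14] → ·
  covered (2 px):
    · · · · · · ·
    · # · · · · ·
    · · · # · · ·
    · · · · · · ·
    · · · · · · ·
    · · · · · · ·
T1:
  2·area = 8  (B↔C swapped to make it positive)
  edge (4, 10)→(5, 9): d=(1,-1) top-left  bias=+0
  edge (5, 9)→(12, 10): d=(7,1) right/bottom  bias=-1
  edge (12, 10)→(4, 10): d=(-8,0) right/bottom  bias=-1
    (6,0)@(13, 1): e=[0,-64,72] → ·  [on edge]
    (5,1)@(11, 3): e=[0,-48,56] → ·  [on edge]
    (4,2)@(9, 5): e=[0,-32,40] → ·  [on edge]
    (3,3)@(7, 7): e=[0,-16,24] → ·  [on edge]
    (2,4)@(5, 9): e=[0,0,8] → ·  [on edge]
    (1,5)@(3, 11): e=[0,16,-8] → ·  [on edge]
  covered (0 px):
    · · · · · · ·
    · · · · · · ·
    · · · · · · ·
    · · · · · · ·
    · · · · · · ·
    · · · · · · ·
T2:
  2·area = 60
  edge (0, 8)→(2, 4): d=(2,-4) top-left  bias=+0
  edge (2, 4)→(13, 12): d=(11,8) right/bottom  bias=-1
  edge (13, 12)→(0, 8): d=(-13,-4) top-left  bias=+0
    (1,2)@(3, 5): e=[6,3,51] → #
    (2,2)@(5, 5): e=[14,-13,59] → ·
    (0,3)@(1, 7): e=[2,41,17] → #
    (2,3)@(5, 7): e=[18,9,33] → #
    (3,3)@(7, 7): e=[26,-7,41] → ·
    (0,4)@(1, 9): e=[6,63,-9] → ·
    (1,4)@(3, 9): e=[14,47,-1] → ·
    (2,4)@(5, 9): e=[22,31,7] → #
    (3,4)@(7, 9): e=[30,15,15] → #
    (4,4)@(9, 9): e=[38,-1,23] → ·
    (2,5)@(5, 11): e=[26,53,-19] → ·
    (3,5)@(7, 11): e=[34,37,-11] → ·
  covered (7 px):
    · · · · · · ·
    · · · · · · ·
    · # · · · · ·
    # # # · · · ·
    · · # # · · ·
    · · · · · # ·

Final: [15,15,30]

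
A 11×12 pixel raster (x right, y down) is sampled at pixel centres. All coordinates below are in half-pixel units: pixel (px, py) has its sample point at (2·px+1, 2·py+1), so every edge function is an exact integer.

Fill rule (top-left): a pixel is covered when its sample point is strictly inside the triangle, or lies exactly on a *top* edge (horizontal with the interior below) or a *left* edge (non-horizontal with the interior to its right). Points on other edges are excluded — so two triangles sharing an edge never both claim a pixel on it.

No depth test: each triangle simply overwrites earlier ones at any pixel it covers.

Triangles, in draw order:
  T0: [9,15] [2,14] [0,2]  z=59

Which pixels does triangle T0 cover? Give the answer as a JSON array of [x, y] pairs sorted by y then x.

T0:
  2·area = 82
  edge (9, 15)→(2, 14): d=(-7,-1) top-left  bias=+0
  edge (2, 14)→(0, 2): d=(-2,-12) top-left  bias=+0
  edge (0, 2)→(9, 15): d=(9,13) right/bottom  bias=-1
    (0,2)@(1, 5): e=[62,6,14] → █
    (1,2)@(3, 5): e=[64,30,-12] → ·
    (0,3)@(1, 7): e=[48,2,32] → █
    (1,3)@(3, 7): e=[50,26,6] → █
    (2,3)@(5, 7): e=[52,50,-20] → ·
    (0,4)@(1, 9): e=[34,-2,50] → ·
    (1,4)@(3, 9): e=[36,22,24] → █
    (2,4)@(5, 9): e=[38,46,-2] → ·
    (1,5)@(3, 11): e=[22,18,42] → █
    (2,5)@(5, 11): e=[24,42,16] → █
    (3,5)@(7, 11): e=[26,66,-10] → ·
    (1,6)@(3, 13): e=[8,14,60] → █
    (4,7)@(9, 15): e=[0,82,0] → ·  [on edge]
  covered (9 px):
    · · · · · · · · · · ·
    · · · · · · · · · · ·
    █ · · · · · · · · · ·
    █ █ · · · · · · · · ·
    · █ · · · · · · · · ·
    · █ █ · · · · · · · ·
    · █ █ █ · · · · · · ·
    · · · · · · · · · · ·
    · · · · · · · · · · ·
    · · · · · · · · · · ·
    · · · · · · · · · · ·
    · · · · · · · · · · ·

Result: [[0,2],[0,3],[1,3],[1,4],[1,5],[2,5],[1,6],[2,6],[3,6]]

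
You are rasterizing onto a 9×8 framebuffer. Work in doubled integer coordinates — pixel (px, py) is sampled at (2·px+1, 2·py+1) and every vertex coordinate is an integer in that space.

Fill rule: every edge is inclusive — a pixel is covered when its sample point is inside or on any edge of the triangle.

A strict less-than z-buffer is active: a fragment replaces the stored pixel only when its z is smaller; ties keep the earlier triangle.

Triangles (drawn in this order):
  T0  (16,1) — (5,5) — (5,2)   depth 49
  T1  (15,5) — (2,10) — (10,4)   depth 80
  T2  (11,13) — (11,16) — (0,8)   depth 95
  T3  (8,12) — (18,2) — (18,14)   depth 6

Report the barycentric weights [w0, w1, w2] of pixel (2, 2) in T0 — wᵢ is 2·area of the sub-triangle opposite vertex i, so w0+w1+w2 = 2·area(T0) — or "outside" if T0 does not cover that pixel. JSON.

T0:
  2·area = 33
  edge (16, 1)→(5, 5): d=(-11,4) inclusive
  edge (5, 5)→(5, 2): d=(0,-3) inclusive
  edge (5, 2)→(16, 1): d=(11,-1) inclusive
    (2,0)@(5, 1): e=[44,0,-11] → .  [on edge]
    (2,1)@(5, 3): e=[22,0,11] → X  [on edge]
    (3,1)@(7, 3): e=[14,6,13] → X
    (4,1)@(9, 3): e=[6,12,15] → X
    (5,1)@(11, 3): e=[-2,18,17] → .
    (2,2)@(5, 5): e=[0,0,33] → X  [on edge]
    (3,2)@(7, 5): e=[-8,6,35] → .
    (4,2)@(9, 5): e=[-16,12,37] → .
    (2,3)@(5, 7): e=[-22,0,55] → .  [on edge]
    (2,4)@(5, 9): e=[-44,0,77] → .  [on edge]
    (2,5)@(5, 11): e=[-66,0,99] → .  [on edge]
    (2,6)@(5, 13): e=[-88,0,121] → .  [on edge]
    (2,7)@(5, 15): e=[-110,0,143] → .  [on edge]
  covered (4 px):
    . . . . . . . . .
    . . X X X . . . .
    . . X . . . . . .
    . . . . . . . . .
    . . . . . . . . .
    . . . . . . . . .
    . . . . . . . . .
    . . . . . . . . .
T1:
  2·area = 38
  edge (15, 5)→(2, 10): d=(-13,5) inclusive
  edge (2, 10)→(10, 4): d=(8,-6) inclusive
  edge (10, 4)→(15, 5): d=(5,1) inclusive
    (2,1)@(5, 3): e=[76,-38,0] → .  [on edge]
    (4,2)@(9, 5): e=[30,2,6] → X
    (5,2)@(11, 5): e=[20,14,4] → X
    (6,2)@(13, 5): e=[10,26,2] → X
    (7,2)@(15, 5): e=[0,38,0] → X  [on edge]
    (8,2)@(17, 5): e=[-10,50,-2] → .
    (3,3)@(7, 7): e=[14,6,18] → X
    (5,3)@(11, 7): e=[-6,30,14] → .
    (6,3)@(13, 7): e=[-16,42,12] → .
    (7,3)@(15, 7): e=[-26,54,10] → .
    (3,4)@(7, 9): e=[-12,22,28] → .
    (4,4)@(9, 9): e=[-22,34,26] → .
  covered (6 px):
    . . . . . . . . .
    . . . . . . . . .
    . . . . X X X X .
    . . . X X . . . .
    . . . . . . . . .
    . . . . . . . . .
    . . . . . . . . .
    . . . . . . . . .
T2:
  2·area = 33
  edge (11, 13)→(11, 16): d=(0,3) inclusive
  edge (11, 16)→(0, 8): d=(-11,-8) inclusive
  edge (0, 8)→(11, 13): d=(11,5) inclusive
    (5,0)@(11, 1): e=[0,165,-132] → .  [on edge]
    (5,1)@(11, 3): e=[0,143,-110] → .  [on edge]
    (5,2)@(11, 5): e=[0,121,-88] → .  [on edge]
    (5,3)@(11, 7): e=[0,99,-66] → .  [on edge]
    (5,4)@(11, 9): e=[0,77,-44] → .  [on edge]
    (2,5)@(5, 11): e=[18,7,8] → X
    (3,5)@(7, 11): e=[12,23,-2] → .
    (5,5)@(11, 11): e=[0,55,-22] → .  [on edge]
    (2,6)@(5, 13): e=[18,-15,30] → .
    (3,6)@(7, 13): e=[12,1,20] → X
    (4,6)@(9, 13): e=[6,17,10] → X
    (5,6)@(11, 13): e=[0,33,0] → X  [on edge]
    (5,7)@(11, 15): e=[0,11,22] → X  [on edge]
  covered (5 px):
    . . . . . . . . .
    . . . . . . . . .
    . . . . . . . . .
    . . . . . . . . .
    . . . . . . . . .
    . . X . . . . . .
    . . . X X X . . .
    . . . . . X . . .
T3:
  2·area = 120
  edge (8, 12)→(18, 2): d=(10,-10) inclusive
  edge (18, 2)→(18, 14): d=(0,12) inclusive
  edge (18, 14)→(8, 12): d=(-10,-2) inclusive
    (8,1)@(17, 3): e=[0,12,108] → X  [on edge]
    (7,2)@(15, 5): e=[0,36,84] → X  [on edge]
    (6,3)@(13, 7): e=[0,60,60] → X  [on edge]
    (5,4)@(11, 9): e=[0,84,36] → X  [on edge]
    (1,5)@(3, 11): e=[-60,180,0] → .  [on edge]
    (4,5)@(9, 11): e=[0,108,12] → X  [on edge]
    (3,6)@(7, 13): e=[0,132,-12] → .  [on edge]
    (4,6)@(9, 13): e=[20,108,-8] → .
    (5,6)@(11, 13): e=[40,84,-4] → .
    (6,6)@(13, 13): e=[60,60,0] → X  [on edge]
    (2,7)@(5, 15): e=[0,156,-36] → .  [on edge]
    (6,7)@(13, 15): e=[80,60,-20] → .
  covered (18 px):
    . . . . . . . . .
    . . . . . . . . X
    . . . . . . . X X
    . . . . . . X X X
    . . . . . X X X X
    . . . . X X X X X
    . . . . . . X X X
    . . . . . . . . .

Answer: [0,33,0]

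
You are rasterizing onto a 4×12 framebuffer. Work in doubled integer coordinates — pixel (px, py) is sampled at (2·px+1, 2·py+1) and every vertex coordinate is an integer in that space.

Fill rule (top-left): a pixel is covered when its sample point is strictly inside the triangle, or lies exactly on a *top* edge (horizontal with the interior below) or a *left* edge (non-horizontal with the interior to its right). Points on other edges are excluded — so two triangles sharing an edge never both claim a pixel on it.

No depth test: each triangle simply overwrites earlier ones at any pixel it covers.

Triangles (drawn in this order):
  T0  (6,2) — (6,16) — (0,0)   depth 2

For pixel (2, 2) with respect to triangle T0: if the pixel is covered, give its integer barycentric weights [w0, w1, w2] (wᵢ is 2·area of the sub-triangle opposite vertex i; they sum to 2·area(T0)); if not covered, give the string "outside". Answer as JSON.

T0:
  2·area = 84
  edge (6, 2)→(6, 16): d=(0,14) right/bottom  bias=-1
  edge (6, 16)→(0, 0): d=(-6,-16) top-left  bias=+0
  edge (0, 0)→(6, 2): d=(6,2) right/bottom  bias=-1
    (0,0)@(1, 1): e=[70,10,4] → █
    (1,0)@(3, 1): e=[42,42,0] → ·  [on edge]
    (0,1)@(1, 3): e=[70,-2,16] → ·
    (1,1)@(3, 3): e=[42,30,12] → █
    (2,1)@(5, 3): e=[14,62,8] → █
    (3,1)@(7, 3): e=[-14,94,4] → ·
    (1,2)@(3, 5): e=[42,18,24] → █
    (3,2)@(7, 5): e=[-14,82,16] → ·
    (1,3)@(3, 7): e=[42,6,36] → █
    (3,3)@(7, 7): e=[-14,70,28] → ·
    (1,4)@(3, 9): e=[42,-6,48] → ·
    (2,4)@(5, 9): e=[14,26,44] → █
  covered (10 px):
    █ · · ·
    · █ █ ·
    · █ █ ·
    · █ █ ·
    · · █ ·
    · · █ ·
    · · █ ·
    · · · ·
    · · · ·
    · · · ·
    · · · ·
    · · · ·

Answer: [50,20,14]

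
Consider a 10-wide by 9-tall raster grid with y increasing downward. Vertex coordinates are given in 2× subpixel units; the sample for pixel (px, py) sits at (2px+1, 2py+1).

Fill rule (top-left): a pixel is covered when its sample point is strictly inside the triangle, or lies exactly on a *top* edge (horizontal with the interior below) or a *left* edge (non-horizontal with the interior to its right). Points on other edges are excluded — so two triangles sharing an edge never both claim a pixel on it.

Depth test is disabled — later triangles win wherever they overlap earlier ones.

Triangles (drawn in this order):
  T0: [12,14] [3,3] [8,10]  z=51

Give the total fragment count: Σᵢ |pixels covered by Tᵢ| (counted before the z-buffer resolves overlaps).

T0:
  2·area = 8  (B↔C swapped to make it positive)
  edge (12, 14)→(8, 10): d=(-4,-4) top-left  bias=+0
  edge (8, 10)→(3, 3): d=(-5,-7) top-left  bias=+0
  edge (3, 3)→(12, 14): d=(9,11) right/bottom  bias=-1
    (0,1)@(1, 3): e=[0,-14,22] → ·  [on edge]
    (1,1)@(3, 3): e=[8,0,0] → ·  [on edge]
    (1,2)@(3, 5): e=[0,-10,18] → ·  [on edge]
    (2,3)@(5, 7): e=[0,-6,14] → ·  [on edge]
    (3,4)@(7, 9): e=[0,-2,10] → ·  [on edge]
    (4,5)@(9, 11): e=[0,2,6] → █  [on edge]
    (5,5)@(11, 11): e=[8,16,-16] → ·
    (4,6)@(9, 13): e=[-8,-8,24] → ·
    (5,6)@(11, 13): e=[0,6,2] → █  [on edge]
    (6,6)@(13, 13): e=[8,20,-20] → ·
    (5,7)@(11, 15): e=[-8,-4,20] → ·
    (6,7)@(13, 15): e=[0,10,-2] → ·  [on edge]
    (6,8)@(13, 17): e=[-8,0,16] → ·  [on edge]
    (7,8)@(15, 17): e=[0,14,-6] → ·  [on edge]
  covered (2 px):
    · · · · · · · · · ·
    · · · · · · · · · ·
    · · · · · · · · · ·
    · · · · · · · · · ·
    · · · · · · · · · ·
    · · · · █ · · · · ·
    · · · · · █ · · · ·
    · · · · · · · · · ·
    · · · · · · · · · ·

Answer: 2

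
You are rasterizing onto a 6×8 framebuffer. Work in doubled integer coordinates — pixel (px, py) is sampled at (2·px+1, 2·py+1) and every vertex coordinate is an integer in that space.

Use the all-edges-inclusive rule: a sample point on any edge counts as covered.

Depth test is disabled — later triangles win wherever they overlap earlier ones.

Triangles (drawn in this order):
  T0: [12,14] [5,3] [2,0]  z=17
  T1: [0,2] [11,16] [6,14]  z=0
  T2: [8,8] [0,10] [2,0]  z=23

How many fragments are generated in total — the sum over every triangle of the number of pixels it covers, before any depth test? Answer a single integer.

T0:
  2·area = 12  (B↔C swapped to make it positive)
  edge (12, 14)→(2, 0): d=(-10,-14) inclusive
  edge (2, 0)→(5, 3): d=(3,3) inclusive
  edge (5, 3)→(12, 14): d=(7,11) inclusive
    (1,0)@(3, 1): e=[4,0,8] → #  [on edge]
    (2,0)@(5, 1): e=[32,-6,-14] → ·
    (1,1)@(3, 3): e=[-16,6,22] → ·
    (2,1)@(5, 3): e=[12,0,0] → #  [on edge]
    (3,1)@(7, 3): e=[40,-6,-22] → ·
    (2,2)@(5, 5): e=[-8,6,14] → ·
    (3,2)@(7, 5): e=[20,0,-8] → ·  [on edge]
    (3,3)@(7, 7): e=[0,6,6] → #  [on edge]
    (4,3)@(9, 7): e=[28,0,-16] → ·  [on edge]
    (3,4)@(7, 9): e=[-20,12,20] → ·
    (5,4)@(11, 9): e=[36,0,-24] → ·  [on edge]
  covered (3 px):
    · # · · · ·
    · · # · · ·
    · · · · · ·
    · · · # · ·
    · · · · · ·
    · · · · · ·
    · · · · · ·
    · · · · · ·
T1:
  2·area = 48
  edge (0, 2)→(11, 16): d=(11,14) inclusive
  edge (11, 16)→(6, 14): d=(-5,-2) inclusive
  edge (6, 14)→(0, 2): d=(-6,-12) inclusive
    (1,3)@(3, 7): e=[13,29,6] → #
    (2,3)@(5, 7): e=[-15,33,30] → ·
    (1,4)@(3, 9): e=[35,19,-6] → ·
    (2,4)@(5, 9): e=[7,23,18] → #
    (3,4)@(7, 9): e=[-21,27,42] → ·
    (2,5)@(5, 11): e=[29,13,6] → #
    (3,5)@(7, 11): e=[1,17,30] → #
    (4,5)@(9, 11): e=[-27,21,54] → ·
    (2,6)@(5, 13): e=[51,3,-6] → ·
    (3,6)@(7, 13): e=[23,7,18] → #
    (4,6)@(9, 13): e=[-5,11,42] → ·
    (3,7)@(7, 15): e=[45,-3,6] → ·
  covered (6 px):
    · · · · · ·
    · · · · · ·
    · · · · · ·
    · # · · · ·
    · · # · · ·
    · · # # · ·
    · · · # · ·
    · · · · # ·
T2:
  2·area = 76
  edge (8, 8)→(0, 10): d=(-8,2) inclusive
  edge (0, 10)→(2, 0): d=(2,-10) inclusive
  edge (2, 0)→(8, 8): d=(6,8) inclusive
    (1,1)@(3, 3): e=[50,16,10] → #
    (2,1)@(5, 3): e=[46,36,-6] → ·
    (0,2)@(1, 5): e=[38,0,38] → #  [on edge]
    (2,2)@(5, 5): e=[30,40,6] → #
    (3,2)@(7, 5): e=[26,60,-10] → ·
    (0,3)@(1, 7): e=[22,4,50] → #
    (3,3)@(7, 7): e=[10,64,2] → #
    (4,3)@(9, 7): e=[6,84,-14] → ·
    (0,4)@(1, 9): e=[6,8,62] → #
    (2,4)@(5, 9): e=[-2,48,30] → ·
    (3,4)@(7, 9): e=[-6,68,14] → ·
    (0,5)@(1, 11): e=[-10,12,74] → ·
  covered (10 px):
    · · · · · ·
    · # · · · ·
    # # # · · ·
    # # # # · ·
    # # · · · ·
    · · · · · ·
    · · · · · ·
    · · · · · ·

Result: 19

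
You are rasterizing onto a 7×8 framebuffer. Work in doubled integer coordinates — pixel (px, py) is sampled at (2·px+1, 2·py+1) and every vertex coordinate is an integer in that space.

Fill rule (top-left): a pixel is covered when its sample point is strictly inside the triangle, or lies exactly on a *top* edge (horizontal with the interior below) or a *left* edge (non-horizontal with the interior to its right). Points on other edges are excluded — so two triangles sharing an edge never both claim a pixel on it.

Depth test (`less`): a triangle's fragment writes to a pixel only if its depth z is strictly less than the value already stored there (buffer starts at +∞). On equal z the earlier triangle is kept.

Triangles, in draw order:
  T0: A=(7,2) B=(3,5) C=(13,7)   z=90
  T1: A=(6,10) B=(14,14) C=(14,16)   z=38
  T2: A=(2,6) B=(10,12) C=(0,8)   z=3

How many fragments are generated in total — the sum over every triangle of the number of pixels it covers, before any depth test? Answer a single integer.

T0:
  2·area = 38  (B↔C swapped to make it positive)
  edge (7, 2)→(13, 7): d=(6,5) right/bottom  bias=-1
  edge (13, 7)→(3, 5): d=(-10,-2) top-left  bias=+0
  edge (3, 5)→(7, 2): d=(4,-3) top-left  bias=+0
    (3,1)@(7, 3): e=[6,28,4] → #
    (4,1)@(9, 3): e=[-4,32,10] → ·
    (1,2)@(3, 5): e=[38,0,0] → #  [on edge]
    (2,2)@(5, 5): e=[28,4,6] → #
    (4,2)@(9, 5): e=[8,12,18] → #
    (5,2)@(11, 5): e=[-2,16,24] → ·
    (1,3)@(3, 7): e=[50,-20,8] → ·
    (2,3)@(5, 7): e=[40,-16,14] → ·
    (3,3)@(7, 7): e=[30,-12,20] → ·
    (4,3)@(9, 7): e=[20,-8,26] → ·
    (6,3)@(13, 7): e=[0,0,38] → ·  [on edge]
  covered (5 px):
    · · · · · · ·
    · · · # · · ·
    · # # # # · ·
    · · · · · · ·
    · · · · · · ·
    · · · · · · ·
    · · · · · · ·
    · · · · · · ·
T1:
  2·area = 16
  edge (6, 10)→(14, 14): d=(8,4) right/bottom  bias=-1
  edge (14, 14)→(14, 16): d=(0,2) right/bottom  bias=-1
  edge (14, 16)→(6, 10): d=(-8,-6) top-left  bias=+0
    (5,6)@(11, 13): e=[4,6,6] → #
    (6,6)@(13, 13): e=[-4,2,18] → ·
    (5,7)@(11, 15): e=[20,6,-10] → ·
    (6,7)@(13, 15): e=[12,2,2] → #
  covered (2 px):
    · · · · · · ·
    · · · · · · ·
    · · · · · · ·
    · · · · · · ·
    · · · · · · ·
    · · · · · · ·
    · · · · · # ·
    · · · · · · #
T2:
  2·area = 28
  edge (2, 6)→(10, 12): d=(8,6) right/bottom  bias=-1
  edge (10, 12)→(0, 8): d=(-10,-4) top-left  bias=+0
  edge (0, 8)→(2, 6): d=(2,-2) top-left  bias=+0
    (3,0)@(7, 1): e=[-70,98,0] → ·  [on edge]
    (2,1)@(5, 3): e=[-42,70,0] → ·  [on edge]
    (1,2)@(3, 5): e=[-14,42,0] → ·  [on edge]
    (0,3)@(1, 7): e=[14,14,0] → #  [on edge]
    (1,3)@(3, 7): e=[2,22,4] → #
    (2,3)@(5, 7): e=[-10,30,8] → ·
    (0,4)@(1, 9): e=[30,-6,4] → ·
    (1,4)@(3, 9): e=[18,2,8] → #
    (2,4)@(5, 9): e=[6,10,12] → #
    (3,4)@(7, 9): e=[-6,18,16] → ·
    (1,5)@(3, 11): e=[34,-18,12] → ·
    (2,5)@(5, 11): e=[22,-10,16] → ·
  covered (4 px):
    · · · · · · ·
    · · · · · · ·
    · · · · · · ·
    # # · · · · ·
    · # # · · · ·
    · · · · · · ·
    · · · · · · ·
    · · · · · · ·

Final: 11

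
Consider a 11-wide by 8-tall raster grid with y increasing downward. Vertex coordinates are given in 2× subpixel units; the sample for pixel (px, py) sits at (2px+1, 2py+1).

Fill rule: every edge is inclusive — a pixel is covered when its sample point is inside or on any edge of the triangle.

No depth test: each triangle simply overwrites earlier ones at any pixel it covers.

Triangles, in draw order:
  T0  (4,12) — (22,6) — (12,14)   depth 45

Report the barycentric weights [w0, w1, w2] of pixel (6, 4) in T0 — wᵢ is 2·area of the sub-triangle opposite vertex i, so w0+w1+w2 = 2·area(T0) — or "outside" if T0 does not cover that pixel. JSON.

T0:
  2·area = 84
  edge (4, 12)→(22, 6): d=(18,-6) inclusive
  edge (22, 6)→(12, 14): d=(-10,8) inclusive
  edge (12, 14)→(4, 12): d=(-8,-2) inclusive
    (9,3)@(19, 7): e=[0,14,70] → #  [on edge]
    (10,3)@(21, 7): e=[12,-2,74] → ·
    (6,4)@(13, 9): e=[0,42,42] → #  [on edge]
    (7,4)@(15, 9): e=[12,26,46] → #
    (8,4)@(17, 9): e=[24,10,50] → #
    (9,4)@(19, 9): e=[36,-6,54] → ·
    (3,5)@(7, 11): e=[0,70,14] → #  [on edge]
    (4,5)@(9, 11): e=[12,54,18] → #
    (5,5)@(11, 11): e=[24,38,22] → #
    (8,5)@(17, 11): e=[60,-10,34] → ·
    (0,6)@(1, 13): e=[0,98,-14] → ·  [on edge]
    (3,6)@(7, 13): e=[36,50,-2] → ·
  covered (12 px):
    · · · · · · · · · · ·
    · · · · · · · · · · ·
    · · · · · · · · · · ·
    · · · · · · · · · # ·
    · · · · · · # # # · ·
    · · · # # # # # · · ·
    · · · · # # # · · · ·
    · · · · · · · · · · ·

Result: [42,42,0]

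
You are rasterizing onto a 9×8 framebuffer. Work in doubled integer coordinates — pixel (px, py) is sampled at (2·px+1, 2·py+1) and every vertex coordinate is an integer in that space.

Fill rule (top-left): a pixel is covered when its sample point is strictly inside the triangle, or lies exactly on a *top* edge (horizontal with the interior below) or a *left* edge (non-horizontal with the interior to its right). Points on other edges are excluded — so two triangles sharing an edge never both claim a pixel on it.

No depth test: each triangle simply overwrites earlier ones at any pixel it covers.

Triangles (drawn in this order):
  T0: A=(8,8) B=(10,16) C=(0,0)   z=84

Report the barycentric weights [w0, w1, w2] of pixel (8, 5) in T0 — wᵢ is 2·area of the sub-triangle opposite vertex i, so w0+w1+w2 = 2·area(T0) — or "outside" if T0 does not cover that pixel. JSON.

T0:
  2·area = 48
  edge (8, 8)→(10, 16): d=(2,8) right/bottom  bias=-1
  edge (10, 16)→(0, 0): d=(-10,-16) top-left  bias=+0
  edge (0, 0)→(8, 8): d=(8,8) right/bottom  bias=-1
    (0,0)@(1, 1): e=[42,6,0] → ·  [on edge]
    (1,1)@(3, 3): e=[30,18,0] → ·  [on edge]
    (2,2)@(5, 5): e=[18,30,0] → ·  [on edge]
    (2,3)@(5, 7): e=[22,10,16] → █
    (3,3)@(7, 7): e=[6,42,0] → ·  [on edge]
    (2,4)@(5, 9): e=[26,-10,32] → ·
    (3,4)@(7, 9): e=[10,22,16] → █
    (4,4)@(9, 9): e=[-6,54,0] → ·  [on edge]
    (3,5)@(7, 11): e=[14,2,32] → █
    (4,5)@(9, 11): e=[-2,34,16] → ·
    (5,5)@(11, 11): e=[-18,66,0] → ·  [on edge]
    (3,6)@(7, 13): e=[18,-18,48] → ·
    (6,6)@(13, 13): e=[-30,78,0] → ·  [on edge]
    (7,7)@(15, 15): e=[-42,90,0] → ·  [on edge]
  covered (4 px):
    · · · · · · · · ·
    · · · · · · · · ·
    · · · · · · · · ·
    · · █ · · · · · ·
    · · · █ · · · · ·
    · · · █ · · · · ·
    · · · · █ · · · ·
    · · · · · · · · ·

Answer: "outside"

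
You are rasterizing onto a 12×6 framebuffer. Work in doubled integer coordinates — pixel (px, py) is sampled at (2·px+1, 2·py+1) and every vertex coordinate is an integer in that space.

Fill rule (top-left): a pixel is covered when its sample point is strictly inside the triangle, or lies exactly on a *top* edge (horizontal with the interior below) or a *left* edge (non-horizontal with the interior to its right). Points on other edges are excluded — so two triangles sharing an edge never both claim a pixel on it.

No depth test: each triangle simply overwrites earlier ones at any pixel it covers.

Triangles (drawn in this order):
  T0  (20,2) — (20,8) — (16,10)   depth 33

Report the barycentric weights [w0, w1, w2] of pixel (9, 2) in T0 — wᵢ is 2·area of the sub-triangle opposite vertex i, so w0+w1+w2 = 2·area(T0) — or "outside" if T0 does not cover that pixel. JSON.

T0:
  2·area = 24
  edge (20, 2)→(20, 8): d=(0,6) right/bottom  bias=-1
  edge (20, 8)→(16, 10): d=(-4,2) right/bottom  bias=-1
  edge (16, 10)→(20, 2): d=(4,-8) top-left  bias=+0
    (9,2)@(19, 5): e=[6,14,4] → #
    (10,2)@(21, 5): e=[-6,10,20] → ·
    (9,3)@(19, 7): e=[6,6,12] → #
    (10,3)@(21, 7): e=[-6,2,28] → ·
    (8,4)@(17, 9): e=[18,2,4] → #
    (9,4)@(19, 9): e=[6,-2,20] → ·
    (8,5)@(17, 11): e=[18,-6,12] → ·
  covered (3 px):
    · · · · · · · · · · · ·
    · · · · · · · · · · · ·
    · · · · · · · · · # · ·
    · · · · · · · · · # · ·
    · · · · · · · · # · · ·
    · · · · · · · · · · · ·

Result: [14,4,6]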